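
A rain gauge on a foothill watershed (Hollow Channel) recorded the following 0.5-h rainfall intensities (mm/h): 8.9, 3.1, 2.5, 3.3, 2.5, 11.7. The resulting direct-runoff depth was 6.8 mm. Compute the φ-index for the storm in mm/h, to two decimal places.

Only the 2 blocks with intensity above φ contribute runoff: 8.9, 11.7 mm/h.
Σ(I−φ)·Δt = d  ⇒  (8.9+11.7 − 2φ)·0.5 = 6.8
φ = (20.60 − 6.8/0.5) / 2 = 3.50 mm/h.

φ ≈ 3.50 mm/h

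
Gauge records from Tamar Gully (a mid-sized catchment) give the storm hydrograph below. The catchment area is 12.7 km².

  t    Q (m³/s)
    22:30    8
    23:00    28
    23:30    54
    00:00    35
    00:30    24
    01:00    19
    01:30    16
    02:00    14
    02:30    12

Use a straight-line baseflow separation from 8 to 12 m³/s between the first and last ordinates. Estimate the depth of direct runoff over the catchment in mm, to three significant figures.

d ≈ 17.0 mm

Direct runoff: 0.00, 19.50, 45.00, 25.50, 14.00, 8.50, 5.00, 2.50, 0.00 m³/s; ΣQ_DR = 120.0 m³/s.
V = ΣQ_DR · Δt = 120.0 × 1800 s = 2.160 × 10^5 m³.
Over A = 12.7 km², depth = V / A = 17.0 mm.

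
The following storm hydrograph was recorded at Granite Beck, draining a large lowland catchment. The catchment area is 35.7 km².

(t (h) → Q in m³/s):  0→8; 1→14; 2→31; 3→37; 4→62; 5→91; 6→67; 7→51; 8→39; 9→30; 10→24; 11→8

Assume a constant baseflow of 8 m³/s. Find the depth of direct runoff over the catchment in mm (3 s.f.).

Direct runoff: 0.0, 6.0, 23.0, 29.0, 54.0, 83.0, 59.0, 43.0, 31.0, 22.0, 16.0, 0.0 m³/s; ΣQ_DR = 366.0 m³/s.
V = ΣQ_DR · Δt = 366.0 × 3600 s = 1.318 × 10^6 m³.
Over A = 35.7 km², depth = V / A = 36.9 mm.

d ≈ 36.9 mm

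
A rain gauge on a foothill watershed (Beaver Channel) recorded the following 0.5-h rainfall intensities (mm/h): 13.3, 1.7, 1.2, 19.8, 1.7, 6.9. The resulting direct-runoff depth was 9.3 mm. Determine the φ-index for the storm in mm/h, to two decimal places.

φ ≈ 7.25 mm/h

Only the 2 blocks with intensity above φ contribute runoff: 13.3, 19.8 mm/h.
Σ(I−φ)·Δt = d  ⇒  (13.3+19.8 − 2φ)·0.5 = 9.3
φ = (33.10 − 9.3/0.5) / 2 = 7.25 mm/h.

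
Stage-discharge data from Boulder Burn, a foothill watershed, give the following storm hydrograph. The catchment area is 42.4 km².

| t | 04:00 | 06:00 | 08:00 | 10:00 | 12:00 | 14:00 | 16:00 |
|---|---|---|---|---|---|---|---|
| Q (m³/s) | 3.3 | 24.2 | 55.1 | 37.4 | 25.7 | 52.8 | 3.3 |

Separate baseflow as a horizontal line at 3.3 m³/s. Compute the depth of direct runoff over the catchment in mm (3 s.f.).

Direct runoff: 0.0, 20.9, 51.8, 34.1, 22.4, 49.5, 0.0 m³/s; ΣQ_DR = 178.7 m³/s.
V = ΣQ_DR · Δt = 178.7 × 7200 s = 1.287 × 10^6 m³.
Over A = 42.4 km², depth = V / A = 30.3 mm.

d ≈ 30.3 mm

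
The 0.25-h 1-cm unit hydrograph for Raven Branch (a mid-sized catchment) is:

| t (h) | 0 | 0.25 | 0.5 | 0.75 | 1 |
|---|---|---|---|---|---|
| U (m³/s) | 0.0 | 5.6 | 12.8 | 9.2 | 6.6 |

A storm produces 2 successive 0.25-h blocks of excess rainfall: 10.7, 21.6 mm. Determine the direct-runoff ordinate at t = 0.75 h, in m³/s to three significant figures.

Q ≈ 37.5 m³/s

By discrete convolution, Q_j = Σ (P_i / 10 mm) · U_{j−i}.
At t = 0.75 h (j=3): Q = (10.7/10)·9.2 + (21.6/10)·12.8 = 37.5 m³/s.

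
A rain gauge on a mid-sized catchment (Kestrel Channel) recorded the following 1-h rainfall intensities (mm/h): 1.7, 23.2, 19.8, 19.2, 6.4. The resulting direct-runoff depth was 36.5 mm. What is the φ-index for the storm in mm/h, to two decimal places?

φ ≈ 8.57 mm/h

Only the 3 blocks with intensity above φ contribute runoff: 23.2, 19.8, 19.2 mm/h.
Σ(I−φ)·Δt = d  ⇒  (23.2+19.8+19.2 − 3φ)·1 = 36.5
φ = (62.20 − 36.5/1) / 3 = 8.57 mm/h.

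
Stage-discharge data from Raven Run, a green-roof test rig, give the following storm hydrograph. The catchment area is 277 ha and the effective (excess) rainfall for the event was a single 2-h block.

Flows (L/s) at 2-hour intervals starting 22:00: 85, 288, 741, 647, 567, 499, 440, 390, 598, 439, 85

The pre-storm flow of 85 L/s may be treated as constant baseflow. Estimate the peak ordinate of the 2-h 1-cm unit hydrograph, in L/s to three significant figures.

U_p ≈ 657 L/s

Direct runoff: 0.0, 203.0, 656.0, 562.0, 482.0, 414.0, 355.0, 305.0, 513.0, 354.0, 0.0 L/s; ΣQ_DR = 3844 L/s, peak = 656.0 L/s.
Runoff depth d = ΣQ_DR·Δt / A = 3844 × 7200 / (277 ha) = 9.992 mm.
The 1-cm UH is the DRH scaled by (10 mm)/d, so U_p = 656.0 × 10/9.992 = 657 L/s.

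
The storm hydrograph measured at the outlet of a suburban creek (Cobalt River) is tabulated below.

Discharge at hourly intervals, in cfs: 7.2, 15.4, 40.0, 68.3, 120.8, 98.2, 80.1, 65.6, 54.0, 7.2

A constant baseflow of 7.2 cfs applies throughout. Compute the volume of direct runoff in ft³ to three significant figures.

Direct-runoff ordinates (Q − Q_b): 0.0, 8.2, 32.8, 61.1, 113.6, 91.0, 72.9, 58.4, 46.8, 0.0 cfs.
ΣQ_DR = 484.8 cfs.
With Δt = 1 h = 3600 s, V = ΣQ_DR · Δt = 484.8 × 3600 = 1.75 × 10^6 ft³.

V ≈ 1.75 × 10^6 ft³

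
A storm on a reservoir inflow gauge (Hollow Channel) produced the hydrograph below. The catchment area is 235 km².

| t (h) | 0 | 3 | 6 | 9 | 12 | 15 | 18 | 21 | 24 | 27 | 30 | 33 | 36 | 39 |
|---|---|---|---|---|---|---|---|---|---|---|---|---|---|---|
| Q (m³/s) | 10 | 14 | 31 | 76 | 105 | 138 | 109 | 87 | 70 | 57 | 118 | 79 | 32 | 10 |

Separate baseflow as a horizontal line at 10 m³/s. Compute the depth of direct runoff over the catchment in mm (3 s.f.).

Direct runoff: 0.0, 4.0, 21.0, 66.0, 95.0, 128.0, 99.0, 77.0, 60.0, 47.0, 108.0, 69.0, 22.0, 0.0 m³/s; ΣQ_DR = 796.0 m³/s.
V = ΣQ_DR · Δt = 796.0 × 10800 s = 8.597 × 10^6 m³.
Over A = 235 km², depth = V / A = 36.6 mm.

d ≈ 36.6 mm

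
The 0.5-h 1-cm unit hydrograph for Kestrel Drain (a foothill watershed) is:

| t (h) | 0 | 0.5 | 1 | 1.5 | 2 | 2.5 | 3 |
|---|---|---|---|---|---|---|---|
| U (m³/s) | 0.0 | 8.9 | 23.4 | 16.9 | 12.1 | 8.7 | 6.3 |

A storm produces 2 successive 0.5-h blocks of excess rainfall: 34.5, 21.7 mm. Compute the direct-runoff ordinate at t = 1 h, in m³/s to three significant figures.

Q ≈ 100 m³/s

By discrete convolution, Q_j = Σ (P_i / 10 mm) · U_{j−i}.
At t = 1 h (j=2): Q = (34.5/10)·23.4 + (21.7/10)·8.9 = 100 m³/s.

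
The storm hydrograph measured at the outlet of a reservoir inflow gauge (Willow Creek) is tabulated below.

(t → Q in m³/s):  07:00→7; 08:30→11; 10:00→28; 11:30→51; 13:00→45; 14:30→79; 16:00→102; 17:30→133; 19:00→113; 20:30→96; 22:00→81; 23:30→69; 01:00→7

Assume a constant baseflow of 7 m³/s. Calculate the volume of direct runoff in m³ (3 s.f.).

V ≈ 3.95 × 10^6 m³

Direct-runoff ordinates (Q − Q_b): 0.0, 4.0, 21.0, 44.0, 38.0, 72.0, 95.0, 126.0, 106.0, 89.0, 74.0, 62.0, 0.0 m³/s.
ΣQ_DR = 731.0 m³/s.
With Δt = 1.5 h = 5400 s, V = ΣQ_DR · Δt = 731.0 × 5400 = 3.95 × 10^6 m³.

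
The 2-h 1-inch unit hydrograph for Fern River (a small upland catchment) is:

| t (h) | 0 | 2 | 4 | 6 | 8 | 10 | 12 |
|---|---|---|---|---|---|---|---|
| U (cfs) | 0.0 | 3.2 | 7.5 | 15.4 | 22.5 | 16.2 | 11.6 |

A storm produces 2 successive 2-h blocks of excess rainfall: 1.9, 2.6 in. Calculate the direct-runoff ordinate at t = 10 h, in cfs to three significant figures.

By discrete convolution, Q_j = Σ (P_i / 1 in) · U_{j−i}.
At t = 10 h (j=5): Q = (1.9/1)·16.2 + (2.6/1)·22.5 = 89.3 cfs.

Q ≈ 89.3 cfs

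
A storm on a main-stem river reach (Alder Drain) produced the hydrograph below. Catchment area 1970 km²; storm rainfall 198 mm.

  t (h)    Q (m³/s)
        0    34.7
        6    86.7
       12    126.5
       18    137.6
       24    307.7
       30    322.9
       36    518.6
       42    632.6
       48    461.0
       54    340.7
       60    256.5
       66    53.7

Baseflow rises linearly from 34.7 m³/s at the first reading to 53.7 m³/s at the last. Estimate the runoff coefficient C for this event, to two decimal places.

ΣQ_DR = 2749 m³/s; V = ΣQ_DR·Δt = 5.937 × 10^7 m³.
Runoff depth d = V / A = 30.14 mm.
C = d / P = 30.14 / 198 = 0.15.

C ≈ 0.15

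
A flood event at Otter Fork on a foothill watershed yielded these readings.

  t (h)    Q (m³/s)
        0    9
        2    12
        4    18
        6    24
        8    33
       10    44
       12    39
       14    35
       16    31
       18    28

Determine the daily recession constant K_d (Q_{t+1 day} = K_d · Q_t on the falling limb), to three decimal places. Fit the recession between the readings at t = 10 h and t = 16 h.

Between t = 10 h and t = 16 h the flow falls from 44 to 31 m³/s over 3×2 h = 6 h.
Per-interval ratio K = (31/44)^(1/3) = 0.8898; K_d = K^(24/2) = 0.246.

K_d ≈ 0.246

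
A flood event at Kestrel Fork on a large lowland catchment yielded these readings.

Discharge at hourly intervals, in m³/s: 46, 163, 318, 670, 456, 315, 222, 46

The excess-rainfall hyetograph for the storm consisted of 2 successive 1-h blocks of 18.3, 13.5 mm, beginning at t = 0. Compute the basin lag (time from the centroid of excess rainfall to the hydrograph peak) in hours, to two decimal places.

t_L ≈ 2.08 h

Centroid of excess rainfall: t_c = Σ P_i·t̄_i / ΣP_i = 0.9245 h (block centres at 0.5, 1.5 h).
Hydrograph peak occurs at t = 3 h, so basin lag t_L = 3 − 0.9245 = 2.08 h.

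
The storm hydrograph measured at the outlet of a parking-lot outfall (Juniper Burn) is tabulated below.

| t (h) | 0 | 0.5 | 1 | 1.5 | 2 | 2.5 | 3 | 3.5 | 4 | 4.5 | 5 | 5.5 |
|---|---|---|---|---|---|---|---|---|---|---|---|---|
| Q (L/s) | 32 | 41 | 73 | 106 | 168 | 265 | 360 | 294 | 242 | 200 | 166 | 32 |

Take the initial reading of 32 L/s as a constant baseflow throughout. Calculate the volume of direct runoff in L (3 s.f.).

Direct-runoff ordinates (Q − Q_b): 0.0, 9.0, 41.0, 74.0, 136.0, 233.0, 328.0, 262.0, 210.0, 168.0, 134.0, 0.0 L/s.
ΣQ_DR = 1595 L/s.
With Δt = 0.5 h = 1800 s, V = ΣQ_DR · Δt = 1595 × 1800 = 2.87 × 10^6 L.

V ≈ 2.87 × 10^6 L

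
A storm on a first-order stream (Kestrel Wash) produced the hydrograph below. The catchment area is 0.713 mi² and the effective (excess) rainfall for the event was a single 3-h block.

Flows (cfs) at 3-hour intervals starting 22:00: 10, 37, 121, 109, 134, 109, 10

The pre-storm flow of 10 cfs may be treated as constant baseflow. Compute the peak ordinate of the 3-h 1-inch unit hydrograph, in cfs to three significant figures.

U_p ≈ 41.3 cfs

Direct runoff: 0.0, 27.0, 111.0, 99.0, 124.0, 99.0, 0.0 cfs; ΣQ_DR = 460.0 cfs, peak = 124.0 cfs.
Runoff depth d = ΣQ_DR·Δt / A = 460.0 × 10800 / (0.713 mi²) = 2.999 in.
The 1-inch UH is the DRH scaled by (1 in)/d, so U_p = 124.0 × 1/2.999 = 41.3 cfs.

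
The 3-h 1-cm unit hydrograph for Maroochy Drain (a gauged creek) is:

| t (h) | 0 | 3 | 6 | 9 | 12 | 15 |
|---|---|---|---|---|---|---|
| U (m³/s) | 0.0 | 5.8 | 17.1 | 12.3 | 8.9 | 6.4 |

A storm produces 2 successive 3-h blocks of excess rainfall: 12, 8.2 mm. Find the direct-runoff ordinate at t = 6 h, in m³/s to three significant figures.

By discrete convolution, Q_j = Σ (P_i / 10 mm) · U_{j−i}.
At t = 6 h (j=2): Q = (12/10)·17.1 + (8.2/10)·5.8 = 25.3 m³/s.

Q ≈ 25.3 m³/s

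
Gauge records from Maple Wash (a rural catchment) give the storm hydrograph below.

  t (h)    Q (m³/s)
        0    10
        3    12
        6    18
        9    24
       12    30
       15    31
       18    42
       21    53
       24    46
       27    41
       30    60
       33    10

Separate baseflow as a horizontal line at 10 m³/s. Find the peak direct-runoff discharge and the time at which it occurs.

Subtracting baseflow gives direct-runoff ordinates: 0.0, 2.0, 8.0, 14.0, 20.0, 21.0, 32.0, 43.0, 36.0, 31.0, 50.0, 0.0 m³/s.
The maximum is 50.0 m³/s, occurring at the reading for t = 30 h.

Q_p = 50.0 m³/s at t = 30 h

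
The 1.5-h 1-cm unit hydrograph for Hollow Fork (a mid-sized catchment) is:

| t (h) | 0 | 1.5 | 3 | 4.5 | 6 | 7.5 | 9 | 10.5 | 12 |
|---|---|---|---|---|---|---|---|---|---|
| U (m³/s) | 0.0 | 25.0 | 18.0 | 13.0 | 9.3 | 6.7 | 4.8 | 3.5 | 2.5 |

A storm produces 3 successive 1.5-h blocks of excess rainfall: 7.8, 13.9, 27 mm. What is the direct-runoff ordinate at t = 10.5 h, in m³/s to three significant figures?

Q ≈ 27.5 m³/s

By discrete convolution, Q_j = Σ (P_i / 10 mm) · U_{j−i}.
At t = 10.5 h (j=7): Q = (7.8/10)·3.5 + (13.9/10)·4.8 + (27/10)·6.7 = 27.5 m³/s.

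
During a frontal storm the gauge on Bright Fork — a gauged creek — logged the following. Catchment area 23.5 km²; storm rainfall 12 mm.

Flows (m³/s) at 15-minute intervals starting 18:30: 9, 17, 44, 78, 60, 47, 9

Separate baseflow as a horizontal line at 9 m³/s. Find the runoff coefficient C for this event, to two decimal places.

ΣQ_DR = 201.0 m³/s; V = ΣQ_DR·Δt = 1.809 × 10^5 m³.
Runoff depth d = V / A = 7.698 mm.
C = d / P = 7.698 / 12 = 0.64.

C ≈ 0.64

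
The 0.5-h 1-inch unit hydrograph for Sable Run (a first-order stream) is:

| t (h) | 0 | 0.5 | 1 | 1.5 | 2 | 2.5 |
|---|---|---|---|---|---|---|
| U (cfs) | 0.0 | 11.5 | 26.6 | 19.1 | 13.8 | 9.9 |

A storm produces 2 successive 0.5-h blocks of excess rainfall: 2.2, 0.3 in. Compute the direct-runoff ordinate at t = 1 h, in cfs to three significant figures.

By discrete convolution, Q_j = Σ (P_i / 1 in) · U_{j−i}.
At t = 1 h (j=2): Q = (2.2/1)·26.6 + (0.3/1)·11.5 = 62.0 cfs.

Q ≈ 62.0 cfs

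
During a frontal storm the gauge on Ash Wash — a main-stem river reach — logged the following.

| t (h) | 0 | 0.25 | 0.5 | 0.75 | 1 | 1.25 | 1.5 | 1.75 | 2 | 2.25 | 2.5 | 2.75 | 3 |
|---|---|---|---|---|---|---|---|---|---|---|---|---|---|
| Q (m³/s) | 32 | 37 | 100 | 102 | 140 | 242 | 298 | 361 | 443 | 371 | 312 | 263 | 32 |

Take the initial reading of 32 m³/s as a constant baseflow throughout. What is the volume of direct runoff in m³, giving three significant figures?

V ≈ 2.09 × 10^6 m³

Direct-runoff ordinates (Q − Q_b): 0.0, 5.0, 68.0, 70.0, 108.0, 210.0, 266.0, 329.0, 411.0, 339.0, 280.0, 231.0, 0.0 m³/s.
ΣQ_DR = 2317 m³/s.
With Δt = 0.25 h = 900 s, V = ΣQ_DR · Δt = 2317 × 900 = 2.09 × 10^6 m³.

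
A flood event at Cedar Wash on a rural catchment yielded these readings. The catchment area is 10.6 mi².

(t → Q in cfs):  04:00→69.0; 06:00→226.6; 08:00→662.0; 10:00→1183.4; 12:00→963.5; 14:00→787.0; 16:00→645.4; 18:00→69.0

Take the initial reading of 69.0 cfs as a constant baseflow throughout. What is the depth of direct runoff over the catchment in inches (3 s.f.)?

Direct runoff: 0.0, 157.6, 593.0, 1114.4, 894.5, 718.0, 576.4, 0.0 cfs; ΣQ_DR = 4054 cfs.
V = ΣQ_DR · Δt = 4054 × 7200 s = 2.919 × 10^7 ft³.
Over A = 10.6 mi², depth = V / A = 1.19 in.

d ≈ 1.19 in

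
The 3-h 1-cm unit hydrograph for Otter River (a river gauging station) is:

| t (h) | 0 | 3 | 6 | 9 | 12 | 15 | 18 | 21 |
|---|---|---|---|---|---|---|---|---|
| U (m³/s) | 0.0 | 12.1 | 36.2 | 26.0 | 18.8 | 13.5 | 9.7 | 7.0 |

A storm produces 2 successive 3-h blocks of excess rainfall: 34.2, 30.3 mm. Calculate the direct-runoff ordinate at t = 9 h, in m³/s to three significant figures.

Q ≈ 199 m³/s

By discrete convolution, Q_j = Σ (P_i / 10 mm) · U_{j−i}.
At t = 9 h (j=3): Q = (34.2/10)·26.0 + (30.3/10)·36.2 = 199 m³/s.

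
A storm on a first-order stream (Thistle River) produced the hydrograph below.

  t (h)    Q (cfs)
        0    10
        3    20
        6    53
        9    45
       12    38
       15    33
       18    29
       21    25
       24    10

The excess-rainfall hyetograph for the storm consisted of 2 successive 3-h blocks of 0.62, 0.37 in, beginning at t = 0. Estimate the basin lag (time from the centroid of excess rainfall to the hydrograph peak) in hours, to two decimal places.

t_L ≈ 3.38 h

Centroid of excess rainfall: t_c = Σ P_i·t̄_i / ΣP_i = 2.6212 h (block centres at 1.5, 4.5 h).
Hydrograph peak occurs at t = 6 h, so basin lag t_L = 6 − 2.6212 = 3.38 h.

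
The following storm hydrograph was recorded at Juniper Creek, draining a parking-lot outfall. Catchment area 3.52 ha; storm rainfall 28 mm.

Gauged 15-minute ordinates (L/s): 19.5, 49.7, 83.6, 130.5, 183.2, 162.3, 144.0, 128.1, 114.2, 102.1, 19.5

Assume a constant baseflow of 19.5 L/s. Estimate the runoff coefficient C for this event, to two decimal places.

C ≈ 0.84

ΣQ_DR = 922.2 L/s; V = ΣQ_DR·Δt = 8.300 × 10^5 L.
Runoff depth d = V / A = 23.58 mm.
C = d / P = 23.58 / 28 = 0.84.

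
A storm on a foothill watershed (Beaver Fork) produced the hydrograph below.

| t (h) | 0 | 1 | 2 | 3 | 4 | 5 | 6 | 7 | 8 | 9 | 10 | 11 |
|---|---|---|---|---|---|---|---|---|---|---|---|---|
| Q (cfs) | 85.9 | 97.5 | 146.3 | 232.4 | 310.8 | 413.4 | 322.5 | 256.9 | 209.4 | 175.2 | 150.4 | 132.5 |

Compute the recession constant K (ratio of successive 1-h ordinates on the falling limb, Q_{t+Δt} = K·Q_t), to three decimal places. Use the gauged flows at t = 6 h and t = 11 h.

K ≈ 0.837

Using the recession-limb readings at t = 6 h and t = 11 h: Q falls from 322.5 to 132.5 cfs over 5 intervals.
K = (Q₂/Q₁)^(1/5) = (132.5/322.5)^(1/5) = 0.837.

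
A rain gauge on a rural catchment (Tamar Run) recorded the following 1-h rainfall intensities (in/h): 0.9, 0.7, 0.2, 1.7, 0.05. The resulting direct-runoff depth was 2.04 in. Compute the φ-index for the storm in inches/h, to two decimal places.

φ ≈ 0.42 in/h

Only the 3 blocks with intensity above φ contribute runoff: 0.9, 0.7, 1.7 in/h.
Σ(I−φ)·Δt = d  ⇒  (0.9+0.7+1.7 − 3φ)·1 = 2.04
φ = (3.300 − 2.04/1) / 3 = 0.42 in/h.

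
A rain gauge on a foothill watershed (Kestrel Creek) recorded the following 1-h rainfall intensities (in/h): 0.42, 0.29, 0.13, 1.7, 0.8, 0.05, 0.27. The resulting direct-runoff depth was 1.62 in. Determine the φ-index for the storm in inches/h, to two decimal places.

Only the 2 blocks with intensity above φ contribute runoff: 1.7, 0.8 in/h.
Σ(I−φ)·Δt = d  ⇒  (1.7+0.8 − 2φ)·1 = 1.62
φ = (2.500 − 1.62/1) / 2 = 0.44 in/h.

φ ≈ 0.44 in/h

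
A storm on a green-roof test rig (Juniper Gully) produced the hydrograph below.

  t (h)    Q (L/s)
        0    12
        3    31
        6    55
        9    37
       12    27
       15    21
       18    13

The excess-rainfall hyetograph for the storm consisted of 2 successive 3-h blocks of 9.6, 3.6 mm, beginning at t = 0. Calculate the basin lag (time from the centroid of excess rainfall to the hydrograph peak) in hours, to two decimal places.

Centroid of excess rainfall: t_c = Σ P_i·t̄_i / ΣP_i = 2.3182 h (block centres at 1.5, 4.5 h).
Hydrograph peak occurs at t = 6 h, so basin lag t_L = 6 − 2.3182 = 3.68 h.

t_L ≈ 3.68 h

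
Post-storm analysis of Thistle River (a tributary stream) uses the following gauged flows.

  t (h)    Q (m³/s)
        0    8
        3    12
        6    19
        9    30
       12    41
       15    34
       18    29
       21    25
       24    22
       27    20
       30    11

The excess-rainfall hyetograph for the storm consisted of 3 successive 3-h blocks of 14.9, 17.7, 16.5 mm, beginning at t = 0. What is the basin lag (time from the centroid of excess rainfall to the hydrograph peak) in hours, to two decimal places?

Centroid of excess rainfall: t_c = Σ P_i·t̄_i / ΣP_i = 4.5978 h (block centres at 1.5, 4.5, 7.5 h).
Hydrograph peak occurs at t = 12 h, so basin lag t_L = 12 − 4.5978 = 7.40 h.

t_L ≈ 7.40 h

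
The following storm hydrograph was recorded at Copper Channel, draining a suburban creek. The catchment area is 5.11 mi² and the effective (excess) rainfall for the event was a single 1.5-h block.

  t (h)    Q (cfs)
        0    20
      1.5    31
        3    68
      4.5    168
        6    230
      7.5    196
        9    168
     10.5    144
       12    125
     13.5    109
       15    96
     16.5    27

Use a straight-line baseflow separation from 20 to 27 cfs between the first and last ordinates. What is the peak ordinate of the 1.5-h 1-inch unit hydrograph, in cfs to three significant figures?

Direct runoff: 0.00, 10.36, 46.73, 146.09, 207.45, 172.82, 144.18, 119.55, 99.91, 83.27, 69.64, 0.00 cfs; ΣQ_DR = 1100 cfs, peak = 207.45 cfs.
Runoff depth d = ΣQ_DR·Δt / A = 1100 × 5400 / (5.11 mi²) = 0.5004 in.
The 1-inch UH is the DRH scaled by (1 in)/d, so U_p = 207.45 × 1/0.5004 = 415 cfs.

U_p ≈ 415 cfs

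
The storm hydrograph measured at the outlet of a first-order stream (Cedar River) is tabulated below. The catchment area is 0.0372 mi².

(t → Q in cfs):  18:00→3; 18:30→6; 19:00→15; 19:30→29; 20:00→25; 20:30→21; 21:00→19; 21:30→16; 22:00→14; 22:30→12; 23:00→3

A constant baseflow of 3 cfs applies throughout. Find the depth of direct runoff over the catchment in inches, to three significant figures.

d ≈ 2.71 in

Direct runoff: 0.0, 3.0, 12.0, 26.0, 22.0, 18.0, 16.0, 13.0, 11.0, 9.0, 0.0 cfs; ΣQ_DR = 130.0 cfs.
V = ΣQ_DR · Δt = 130.0 × 1800 s = 2.340 × 10^5 ft³.
Over A = 0.0372 mi², depth = V / A = 2.71 in.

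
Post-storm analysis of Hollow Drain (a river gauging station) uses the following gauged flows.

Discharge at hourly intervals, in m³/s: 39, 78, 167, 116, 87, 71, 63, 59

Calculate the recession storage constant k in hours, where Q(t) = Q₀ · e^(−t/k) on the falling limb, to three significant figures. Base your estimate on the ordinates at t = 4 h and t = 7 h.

On the falling limb, Q drops from 87 to 59 m³/s between t = 4 h and t = 7 h (Δt = 3 h).
k = −Δt / ln(Q₂/Q₁) = −3 / ln(59/87) = 7.72 h.

k ≈ 7.72 h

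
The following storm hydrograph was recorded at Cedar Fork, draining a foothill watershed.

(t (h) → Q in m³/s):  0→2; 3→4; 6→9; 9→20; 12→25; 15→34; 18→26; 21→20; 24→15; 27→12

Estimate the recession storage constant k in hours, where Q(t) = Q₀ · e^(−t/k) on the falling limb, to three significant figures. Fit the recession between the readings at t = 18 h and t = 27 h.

k ≈ 11.6 h

On the falling limb, Q drops from 26 to 12 m³/s between t = 18 h and t = 27 h (Δt = 9 h).
k = −Δt / ln(Q₂/Q₁) = −9 / ln(12/26) = 11.6 h.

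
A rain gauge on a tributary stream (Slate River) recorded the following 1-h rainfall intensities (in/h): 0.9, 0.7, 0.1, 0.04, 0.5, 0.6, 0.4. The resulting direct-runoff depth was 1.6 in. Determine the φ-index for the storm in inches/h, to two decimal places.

Only the 5 blocks with intensity above φ contribute runoff: 0.9, 0.7, 0.5, 0.6, 0.4 in/h.
Σ(I−φ)·Δt = d  ⇒  (0.9+0.7+0.5+0.6+0.4 − 5φ)·1 = 1.6
φ = (3.100 − 1.6/1) / 5 = 0.30 in/h.

φ ≈ 0.30 in/h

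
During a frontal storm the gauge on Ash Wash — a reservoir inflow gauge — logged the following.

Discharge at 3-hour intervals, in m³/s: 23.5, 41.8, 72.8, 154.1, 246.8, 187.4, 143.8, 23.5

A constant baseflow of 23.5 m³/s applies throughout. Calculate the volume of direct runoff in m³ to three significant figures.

V ≈ 7.62 × 10^6 m³

Direct-runoff ordinates (Q − Q_b): 0.0, 18.3, 49.3, 130.6, 223.3, 163.9, 120.3, 0.0 m³/s.
ΣQ_DR = 705.7 m³/s.
With Δt = 3 h = 10800 s, V = ΣQ_DR · Δt = 705.7 × 10800 = 7.62 × 10^6 m³.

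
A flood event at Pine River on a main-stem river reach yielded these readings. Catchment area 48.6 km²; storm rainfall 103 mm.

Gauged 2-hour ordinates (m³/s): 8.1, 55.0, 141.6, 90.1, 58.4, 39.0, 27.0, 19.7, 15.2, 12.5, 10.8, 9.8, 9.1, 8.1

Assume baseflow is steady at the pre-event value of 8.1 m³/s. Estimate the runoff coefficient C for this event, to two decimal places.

ΣQ_DR = 391.0 m³/s; V = ΣQ_DR·Δt = 2.815 × 10^6 m³.
Runoff depth d = V / A = 57.93 mm.
C = d / P = 57.93 / 103 = 0.56.

C ≈ 0.56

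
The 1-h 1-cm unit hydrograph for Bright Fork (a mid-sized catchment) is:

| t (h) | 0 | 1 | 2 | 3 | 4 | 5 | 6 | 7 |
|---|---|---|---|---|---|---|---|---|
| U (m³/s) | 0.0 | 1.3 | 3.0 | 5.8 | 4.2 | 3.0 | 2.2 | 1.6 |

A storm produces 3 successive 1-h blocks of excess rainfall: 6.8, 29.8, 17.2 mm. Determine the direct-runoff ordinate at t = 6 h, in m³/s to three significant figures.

By discrete convolution, Q_j = Σ (P_i / 10 mm) · U_{j−i}.
At t = 6 h (j=6): Q = (6.8/10)·2.2 + (29.8/10)·3.0 + (17.2/10)·4.2 = 17.7 m³/s.

Q ≈ 17.7 m³/s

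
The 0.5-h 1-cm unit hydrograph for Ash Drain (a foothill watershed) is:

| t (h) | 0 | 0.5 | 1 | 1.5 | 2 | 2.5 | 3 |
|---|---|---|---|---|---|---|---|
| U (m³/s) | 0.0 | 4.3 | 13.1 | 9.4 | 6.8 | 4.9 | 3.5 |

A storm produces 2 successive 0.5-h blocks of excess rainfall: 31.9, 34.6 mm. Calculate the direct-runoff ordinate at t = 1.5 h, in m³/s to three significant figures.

By discrete convolution, Q_j = Σ (P_i / 10 mm) · U_{j−i}.
At t = 1.5 h (j=3): Q = (31.9/10)·9.4 + (34.6/10)·13.1 = 75.3 m³/s.

Q ≈ 75.3 m³/s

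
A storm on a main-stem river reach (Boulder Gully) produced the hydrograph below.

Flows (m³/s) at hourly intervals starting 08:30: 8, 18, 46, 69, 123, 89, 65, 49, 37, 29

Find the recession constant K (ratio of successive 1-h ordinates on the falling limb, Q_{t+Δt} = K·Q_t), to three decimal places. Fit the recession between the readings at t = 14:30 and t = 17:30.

Using the recession-limb readings at t = 14:30 and t = 17:30: Q falls from 65 to 29 m³/s over 3 intervals.
K = (Q₂/Q₁)^(1/3) = (29/65)^(1/3) = 0.764.

K ≈ 0.764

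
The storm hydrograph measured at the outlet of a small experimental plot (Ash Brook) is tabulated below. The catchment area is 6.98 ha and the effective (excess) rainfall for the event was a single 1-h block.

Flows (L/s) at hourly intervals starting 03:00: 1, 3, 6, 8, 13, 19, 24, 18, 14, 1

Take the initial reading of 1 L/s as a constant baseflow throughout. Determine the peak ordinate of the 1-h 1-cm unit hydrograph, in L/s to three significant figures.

U_p ≈ 46.0 L/s

Direct runoff: 0.0, 2.0, 5.0, 7.0, 12.0, 18.0, 23.0, 17.0, 13.0, 0.0 L/s; ΣQ_DR = 97.00 L/s, peak = 23.0 L/s.
Runoff depth d = ΣQ_DR·Δt / A = 97.00 × 3600 / (6.98 ha) = 5.003 mm.
The 1-cm UH is the DRH scaled by (10 mm)/d, so U_p = 23.0 × 10/5.003 = 46.0 L/s.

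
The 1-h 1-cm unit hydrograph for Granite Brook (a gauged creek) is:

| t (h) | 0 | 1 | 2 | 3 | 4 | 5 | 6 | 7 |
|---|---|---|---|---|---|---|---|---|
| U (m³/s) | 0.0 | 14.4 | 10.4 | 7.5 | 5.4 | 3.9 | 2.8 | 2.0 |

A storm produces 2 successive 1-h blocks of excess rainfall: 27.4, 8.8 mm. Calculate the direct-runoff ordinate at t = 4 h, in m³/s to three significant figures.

Q ≈ 21.4 m³/s

By discrete convolution, Q_j = Σ (P_i / 10 mm) · U_{j−i}.
At t = 4 h (j=4): Q = (27.4/10)·5.4 + (8.8/10)·7.5 = 21.4 m³/s.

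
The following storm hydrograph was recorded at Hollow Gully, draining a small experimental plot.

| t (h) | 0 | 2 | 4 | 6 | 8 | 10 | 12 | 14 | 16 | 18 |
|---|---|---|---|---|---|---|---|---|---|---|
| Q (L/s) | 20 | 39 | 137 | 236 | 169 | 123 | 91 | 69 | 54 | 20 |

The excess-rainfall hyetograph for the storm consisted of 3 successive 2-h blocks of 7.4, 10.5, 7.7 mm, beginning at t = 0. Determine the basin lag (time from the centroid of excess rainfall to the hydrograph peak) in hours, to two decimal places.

t_L ≈ 2.98 h

Centroid of excess rainfall: t_c = Σ P_i·t̄_i / ΣP_i = 3.0234 h (block centres at 1, 3, 5 h).
Hydrograph peak occurs at t = 6 h, so basin lag t_L = 6 − 3.0234 = 2.98 h.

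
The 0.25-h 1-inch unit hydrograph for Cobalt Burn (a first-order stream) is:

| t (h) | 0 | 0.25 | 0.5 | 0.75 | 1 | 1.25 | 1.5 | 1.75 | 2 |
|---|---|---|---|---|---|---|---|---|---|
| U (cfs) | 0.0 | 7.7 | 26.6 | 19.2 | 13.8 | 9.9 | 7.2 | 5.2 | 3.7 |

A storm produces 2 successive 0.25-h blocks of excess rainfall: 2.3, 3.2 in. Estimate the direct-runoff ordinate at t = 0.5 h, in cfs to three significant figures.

By discrete convolution, Q_j = Σ (P_i / 1 in) · U_{j−i}.
At t = 0.5 h (j=2): Q = (2.3/1)·26.6 + (3.2/1)·7.7 = 85.8 cfs.

Q ≈ 85.8 cfs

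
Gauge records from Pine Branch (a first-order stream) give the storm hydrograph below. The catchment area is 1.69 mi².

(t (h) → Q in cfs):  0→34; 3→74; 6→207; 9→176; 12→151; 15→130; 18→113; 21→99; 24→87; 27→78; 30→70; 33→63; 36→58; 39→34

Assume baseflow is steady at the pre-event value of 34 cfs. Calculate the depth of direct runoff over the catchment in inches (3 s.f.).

d ≈ 2.47 in

Direct runoff: 0.0, 40.0, 173.0, 142.0, 117.0, 96.0, 79.0, 65.0, 53.0, 44.0, 36.0, 29.0, 24.0, 0.0 cfs; ΣQ_DR = 898.0 cfs.
V = ΣQ_DR · Δt = 898.0 × 10800 s = 9.698 × 10^6 ft³.
Over A = 1.69 mi², depth = V / A = 2.47 in.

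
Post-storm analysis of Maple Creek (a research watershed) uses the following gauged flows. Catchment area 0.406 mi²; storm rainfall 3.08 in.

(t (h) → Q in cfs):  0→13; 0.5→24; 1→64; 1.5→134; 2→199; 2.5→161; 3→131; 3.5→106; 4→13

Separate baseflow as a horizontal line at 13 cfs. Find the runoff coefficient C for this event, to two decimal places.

C ≈ 0.45

ΣQ_DR = 728.0 cfs; V = ΣQ_DR·Δt = 1.310 × 10^6 ft³.
Runoff depth d = V / A = 1.389 in.
C = d / P = 1.389 / 3.08 = 0.45.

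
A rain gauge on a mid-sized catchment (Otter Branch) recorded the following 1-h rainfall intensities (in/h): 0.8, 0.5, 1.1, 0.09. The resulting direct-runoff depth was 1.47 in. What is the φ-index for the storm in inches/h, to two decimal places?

φ ≈ 0.31 in/h

Only the 3 blocks with intensity above φ contribute runoff: 0.8, 0.5, 1.1 in/h.
Σ(I−φ)·Δt = d  ⇒  (0.8+0.5+1.1 − 3φ)·1 = 1.47
φ = (2.400 − 1.47/1) / 3 = 0.31 in/h.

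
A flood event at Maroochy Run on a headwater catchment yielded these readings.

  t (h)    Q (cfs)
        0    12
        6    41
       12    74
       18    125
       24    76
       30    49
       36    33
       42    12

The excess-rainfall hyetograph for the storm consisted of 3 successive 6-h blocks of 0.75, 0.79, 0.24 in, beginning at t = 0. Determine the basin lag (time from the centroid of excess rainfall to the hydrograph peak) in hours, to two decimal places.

t_L ≈ 10.72 h

Centroid of excess rainfall: t_c = Σ P_i·t̄_i / ΣP_i = 7.2809 h (block centres at 3, 9, 15 h).
Hydrograph peak occurs at t = 18 h, so basin lag t_L = 18 − 7.2809 = 10.72 h.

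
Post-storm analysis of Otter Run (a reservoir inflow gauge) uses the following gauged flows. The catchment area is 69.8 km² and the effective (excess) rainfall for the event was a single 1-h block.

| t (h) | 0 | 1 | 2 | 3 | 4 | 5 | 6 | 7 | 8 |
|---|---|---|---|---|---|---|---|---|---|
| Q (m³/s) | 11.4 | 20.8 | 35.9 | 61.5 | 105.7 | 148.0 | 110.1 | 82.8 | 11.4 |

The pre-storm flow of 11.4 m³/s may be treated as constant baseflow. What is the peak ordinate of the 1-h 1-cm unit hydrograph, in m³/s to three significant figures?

U_p ≈ 54.6 m³/s

Direct runoff: 0.0, 9.4, 24.5, 50.1, 94.3, 136.6, 98.7, 71.4, 0.0 m³/s; ΣQ_DR = 485.0 m³/s, peak = 136.6 m³/s.
Runoff depth d = ΣQ_DR·Δt / A = 485.0 × 3600 / (69.8 km²) = 25.01 mm.
The 1-cm UH is the DRH scaled by (10 mm)/d, so U_p = 136.6 × 10/25.01 = 54.6 m³/s.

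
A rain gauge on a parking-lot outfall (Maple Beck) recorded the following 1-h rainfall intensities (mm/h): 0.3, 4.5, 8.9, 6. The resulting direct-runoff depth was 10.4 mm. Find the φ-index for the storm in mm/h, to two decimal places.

φ ≈ 3.00 mm/h

Only the 3 blocks with intensity above φ contribute runoff: 4.5, 8.9, 6 mm/h.
Σ(I−φ)·Δt = d  ⇒  (4.5+8.9+6 − 3φ)·1 = 10.4
φ = (19.40 − 10.4/1) / 3 = 3.00 mm/h.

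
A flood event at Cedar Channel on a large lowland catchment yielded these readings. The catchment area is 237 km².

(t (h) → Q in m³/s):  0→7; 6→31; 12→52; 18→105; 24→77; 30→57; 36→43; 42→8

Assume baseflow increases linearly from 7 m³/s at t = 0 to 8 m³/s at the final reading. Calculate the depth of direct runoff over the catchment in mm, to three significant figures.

d ≈ 29.2 mm

Direct runoff: 0.00, 23.86, 44.71, 97.57, 69.43, 49.29, 35.14, 0.00 m³/s; ΣQ_DR = 320.0 m³/s.
V = ΣQ_DR · Δt = 320.0 × 21600 s = 6.912 × 10^6 m³.
Over A = 237 km², depth = V / A = 29.2 mm.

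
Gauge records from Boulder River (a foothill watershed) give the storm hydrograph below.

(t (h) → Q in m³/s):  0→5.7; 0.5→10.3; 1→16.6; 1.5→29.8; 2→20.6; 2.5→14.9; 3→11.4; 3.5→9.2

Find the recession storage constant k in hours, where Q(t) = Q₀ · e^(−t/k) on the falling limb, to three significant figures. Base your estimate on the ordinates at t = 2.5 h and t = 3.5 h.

k ≈ 2.07 h

On the falling limb, Q drops from 14.9 to 9.2 m³/s between t = 2.5 h and t = 3.5 h (Δt = 1 h).
k = −Δt / ln(Q₂/Q₁) = −1 / ln(9.2/14.9) = 2.07 h.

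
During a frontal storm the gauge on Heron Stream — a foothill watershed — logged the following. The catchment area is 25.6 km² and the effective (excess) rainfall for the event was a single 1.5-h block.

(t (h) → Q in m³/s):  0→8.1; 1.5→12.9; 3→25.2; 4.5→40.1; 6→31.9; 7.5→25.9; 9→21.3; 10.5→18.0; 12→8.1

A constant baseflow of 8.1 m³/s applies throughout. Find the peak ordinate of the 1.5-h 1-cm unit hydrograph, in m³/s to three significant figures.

Direct runoff: 0.0, 4.8, 17.1, 32.0, 23.8, 17.8, 13.2, 9.9, 0.0 m³/s; ΣQ_DR = 118.6 m³/s, peak = 32.0 m³/s.
Runoff depth d = ΣQ_DR·Δt / A = 118.6 × 5400 / (25.6 km²) = 25.02 mm.
The 1-cm UH is the DRH scaled by (10 mm)/d, so U_p = 32.0 × 10/25.02 = 12.8 m³/s.

U_p ≈ 12.8 m³/s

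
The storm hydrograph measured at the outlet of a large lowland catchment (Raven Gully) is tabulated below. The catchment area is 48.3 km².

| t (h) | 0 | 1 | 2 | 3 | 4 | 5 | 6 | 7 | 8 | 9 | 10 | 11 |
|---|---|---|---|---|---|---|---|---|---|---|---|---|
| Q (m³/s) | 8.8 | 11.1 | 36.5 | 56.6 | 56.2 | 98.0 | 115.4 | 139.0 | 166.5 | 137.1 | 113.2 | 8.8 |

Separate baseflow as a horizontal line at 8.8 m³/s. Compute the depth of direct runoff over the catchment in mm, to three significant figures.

d ≈ 62.7 mm

Direct runoff: 0.0, 2.3, 27.7, 47.8, 47.4, 89.2, 106.6, 130.2, 157.7, 128.3, 104.4, 0.0 m³/s; ΣQ_DR = 841.6 m³/s.
V = ΣQ_DR · Δt = 841.6 × 3600 s = 3.030 × 10^6 m³.
Over A = 48.3 km², depth = V / A = 62.7 mm.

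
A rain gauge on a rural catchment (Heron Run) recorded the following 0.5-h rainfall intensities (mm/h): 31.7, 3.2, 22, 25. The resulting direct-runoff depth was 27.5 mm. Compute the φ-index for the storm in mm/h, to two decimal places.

φ ≈ 7.90 mm/h

Only the 3 blocks with intensity above φ contribute runoff: 31.7, 22, 25 mm/h.
Σ(I−φ)·Δt = d  ⇒  (31.7+22+25 − 3φ)·0.5 = 27.5
φ = (78.70 − 27.5/0.5) / 3 = 7.90 mm/h.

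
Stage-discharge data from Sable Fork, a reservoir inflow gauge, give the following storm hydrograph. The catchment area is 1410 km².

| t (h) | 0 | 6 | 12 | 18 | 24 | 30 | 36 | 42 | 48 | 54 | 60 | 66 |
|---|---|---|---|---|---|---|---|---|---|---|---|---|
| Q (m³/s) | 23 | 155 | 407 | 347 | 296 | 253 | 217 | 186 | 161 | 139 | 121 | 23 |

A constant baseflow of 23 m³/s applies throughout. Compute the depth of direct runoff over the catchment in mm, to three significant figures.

Direct runoff: 0.0, 132.0, 384.0, 324.0, 273.0, 230.0, 194.0, 163.0, 138.0, 116.0, 98.0, 0.0 m³/s; ΣQ_DR = 2052 m³/s.
V = ΣQ_DR · Δt = 2052 × 21600 s = 4.432 × 10^7 m³.
Over A = 1410 km², depth = V / A = 31.4 mm.

d ≈ 31.4 mm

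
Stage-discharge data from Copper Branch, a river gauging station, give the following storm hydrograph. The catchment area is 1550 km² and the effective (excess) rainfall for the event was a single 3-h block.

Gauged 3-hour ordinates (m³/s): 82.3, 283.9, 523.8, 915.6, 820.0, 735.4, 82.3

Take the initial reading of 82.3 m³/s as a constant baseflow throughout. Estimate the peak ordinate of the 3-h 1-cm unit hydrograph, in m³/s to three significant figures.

U_p ≈ 417 m³/s

Direct runoff: 0.0, 201.6, 441.5, 833.3, 737.7, 653.1, 0.0 m³/s; ΣQ_DR = 2867 m³/s, peak = 833.3 m³/s.
Runoff depth d = ΣQ_DR·Δt / A = 2867 × 10800 / (1550 km²) = 19.98 mm.
The 1-cm UH is the DRH scaled by (10 mm)/d, so U_p = 833.3 × 10/19.98 = 417 m³/s.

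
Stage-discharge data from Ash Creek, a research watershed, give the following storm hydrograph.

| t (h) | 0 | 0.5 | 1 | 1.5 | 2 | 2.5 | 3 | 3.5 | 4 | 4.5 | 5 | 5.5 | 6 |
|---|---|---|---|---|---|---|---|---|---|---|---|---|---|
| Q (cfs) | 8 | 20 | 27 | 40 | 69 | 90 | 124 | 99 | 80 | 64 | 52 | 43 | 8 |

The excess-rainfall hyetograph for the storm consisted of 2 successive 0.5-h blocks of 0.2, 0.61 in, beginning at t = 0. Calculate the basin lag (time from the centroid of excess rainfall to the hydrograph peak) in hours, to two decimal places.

t_L ≈ 2.37 h

Centroid of excess rainfall: t_c = Σ P_i·t̄_i / ΣP_i = 0.6265 h (block centres at 0.25, 0.75 h).
Hydrograph peak occurs at t = 3 h, so basin lag t_L = 3 − 0.6265 = 2.37 h.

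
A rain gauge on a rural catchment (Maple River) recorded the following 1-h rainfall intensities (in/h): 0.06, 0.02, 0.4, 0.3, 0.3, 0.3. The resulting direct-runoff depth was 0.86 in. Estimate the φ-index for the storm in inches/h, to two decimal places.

φ ≈ 0.11 in/h

Only the 4 blocks with intensity above φ contribute runoff: 0.4, 0.3, 0.3, 0.3 in/h.
Σ(I−φ)·Δt = d  ⇒  (0.4+0.3+0.3+0.3 − 4φ)·1 = 0.86
φ = (1.300 − 0.86/1) / 4 = 0.11 in/h.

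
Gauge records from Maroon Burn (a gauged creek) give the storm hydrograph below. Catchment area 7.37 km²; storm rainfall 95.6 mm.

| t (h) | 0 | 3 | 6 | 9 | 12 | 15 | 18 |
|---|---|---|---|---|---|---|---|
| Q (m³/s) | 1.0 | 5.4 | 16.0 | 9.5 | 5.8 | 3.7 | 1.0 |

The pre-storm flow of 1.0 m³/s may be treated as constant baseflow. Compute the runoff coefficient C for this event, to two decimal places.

ΣQ_DR = 35.40 m³/s; V = ΣQ_DR·Δt = 3.823 × 10^5 m³.
Runoff depth d = V / A = 51.88 mm.
C = d / P = 51.88 / 95.6 = 0.54.

C ≈ 0.54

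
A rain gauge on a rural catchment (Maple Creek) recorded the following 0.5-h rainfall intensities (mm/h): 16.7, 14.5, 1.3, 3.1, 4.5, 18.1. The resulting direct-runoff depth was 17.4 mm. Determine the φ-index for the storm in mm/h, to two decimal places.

Only the 3 blocks with intensity above φ contribute runoff: 16.7, 14.5, 18.1 mm/h.
Σ(I−φ)·Δt = d  ⇒  (16.7+14.5+18.1 − 3φ)·0.5 = 17.4
φ = (49.30 − 17.4/0.5) / 3 = 4.83 mm/h.

φ ≈ 4.83 mm/h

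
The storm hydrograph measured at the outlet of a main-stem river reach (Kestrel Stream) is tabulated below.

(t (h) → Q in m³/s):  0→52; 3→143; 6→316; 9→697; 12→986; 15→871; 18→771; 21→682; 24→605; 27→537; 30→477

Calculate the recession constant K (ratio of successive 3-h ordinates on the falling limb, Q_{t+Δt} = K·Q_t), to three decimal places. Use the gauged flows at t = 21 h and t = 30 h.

Using the recession-limb readings at t = 21 h and t = 30 h: Q falls from 682 to 477 m³/s over 3 intervals.
K = (Q₂/Q₁)^(1/3) = (477/682)^(1/3) = 0.888.

K ≈ 0.888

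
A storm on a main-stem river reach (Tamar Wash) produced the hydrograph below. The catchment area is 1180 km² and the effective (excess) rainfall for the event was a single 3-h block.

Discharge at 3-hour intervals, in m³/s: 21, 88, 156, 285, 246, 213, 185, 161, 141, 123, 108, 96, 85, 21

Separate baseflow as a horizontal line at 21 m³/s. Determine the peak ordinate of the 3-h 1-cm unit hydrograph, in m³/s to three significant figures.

U_p ≈ 176 m³/s

Direct runoff: 0.0, 67.0, 135.0, 264.0, 225.0, 192.0, 164.0, 140.0, 120.0, 102.0, 87.0, 75.0, 64.0, 0.0 m³/s; ΣQ_DR = 1635 m³/s, peak = 264.0 m³/s.
Runoff depth d = ΣQ_DR·Δt / A = 1635 × 10800 / (1180 km²) = 14.96 mm.
The 1-cm UH is the DRH scaled by (10 mm)/d, so U_p = 264.0 × 10/14.96 = 176 m³/s.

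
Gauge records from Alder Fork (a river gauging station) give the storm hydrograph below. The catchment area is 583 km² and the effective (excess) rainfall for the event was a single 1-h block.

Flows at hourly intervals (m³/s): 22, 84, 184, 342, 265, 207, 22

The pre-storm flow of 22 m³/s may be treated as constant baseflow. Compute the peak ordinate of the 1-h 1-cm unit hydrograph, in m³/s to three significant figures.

U_p ≈ 533 m³/s

Direct runoff: 0.0, 62.0, 162.0, 320.0, 243.0, 185.0, 0.0 m³/s; ΣQ_DR = 972.0 m³/s, peak = 320.0 m³/s.
Runoff depth d = ΣQ_DR·Δt / A = 972.0 × 3600 / (583 km²) = 6.002 mm.
The 1-cm UH is the DRH scaled by (10 mm)/d, so U_p = 320.0 × 10/6.002 = 533 m³/s.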